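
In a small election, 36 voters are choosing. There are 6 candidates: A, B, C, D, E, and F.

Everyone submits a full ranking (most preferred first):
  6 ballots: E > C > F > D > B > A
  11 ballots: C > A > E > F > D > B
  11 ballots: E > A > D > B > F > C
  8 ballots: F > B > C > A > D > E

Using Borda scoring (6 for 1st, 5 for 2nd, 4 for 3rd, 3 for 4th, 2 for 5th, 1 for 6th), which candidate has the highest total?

E

A: 6×1 + 11×5 + 11×5 + 8×3 = 140
B: 6×2 + 11×1 + 11×3 + 8×5 = 96
C: 6×5 + 11×6 + 11×1 + 8×4 = 139
D: 6×3 + 11×2 + 11×4 + 8×2 = 100
E: 6×6 + 11×4 + 11×6 + 8×1 = 154
F: 6×4 + 11×3 + 11×2 + 8×6 = 127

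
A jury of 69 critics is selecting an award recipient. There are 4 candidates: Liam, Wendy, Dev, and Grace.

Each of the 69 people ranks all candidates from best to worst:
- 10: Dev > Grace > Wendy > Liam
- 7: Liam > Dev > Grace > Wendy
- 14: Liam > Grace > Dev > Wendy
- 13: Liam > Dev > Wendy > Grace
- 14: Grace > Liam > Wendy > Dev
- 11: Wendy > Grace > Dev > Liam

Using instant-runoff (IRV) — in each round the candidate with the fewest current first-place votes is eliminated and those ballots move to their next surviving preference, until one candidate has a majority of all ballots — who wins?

Grace

Round 1: Liam 34, Wendy 11, Dev 10, Grace 14. Dev eliminated.
Round 2: Liam 34, Wendy 11, Grace 24. Wendy eliminated.
Round 3: Liam 34, Grace 35. Grace has a majority (≥35).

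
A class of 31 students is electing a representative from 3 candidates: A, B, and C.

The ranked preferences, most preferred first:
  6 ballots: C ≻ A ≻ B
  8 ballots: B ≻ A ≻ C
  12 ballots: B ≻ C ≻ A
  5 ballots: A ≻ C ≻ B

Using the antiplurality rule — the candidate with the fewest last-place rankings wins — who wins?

Last-place votes: A 12, B 11, C 8.

C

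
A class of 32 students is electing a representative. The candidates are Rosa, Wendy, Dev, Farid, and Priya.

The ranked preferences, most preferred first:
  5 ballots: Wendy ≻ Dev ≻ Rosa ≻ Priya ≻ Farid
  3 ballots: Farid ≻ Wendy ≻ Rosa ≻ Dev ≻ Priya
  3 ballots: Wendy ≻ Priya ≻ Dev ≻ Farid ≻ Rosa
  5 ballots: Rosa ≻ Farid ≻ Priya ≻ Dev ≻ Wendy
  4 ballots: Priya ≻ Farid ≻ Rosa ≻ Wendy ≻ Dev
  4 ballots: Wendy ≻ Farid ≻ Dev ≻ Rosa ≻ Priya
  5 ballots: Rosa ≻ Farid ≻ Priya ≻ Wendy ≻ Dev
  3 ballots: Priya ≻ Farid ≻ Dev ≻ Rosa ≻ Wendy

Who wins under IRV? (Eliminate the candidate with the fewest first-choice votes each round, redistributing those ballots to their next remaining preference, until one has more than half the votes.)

Round 1: Rosa 10, Wendy 12, Dev 0, Farid 3, Priya 7. Dev eliminated.
Round 2: Rosa 10, Wendy 12, Farid 3, Priya 7. Farid eliminated.
Round 3: Rosa 10, Wendy 15, Priya 7. Priya eliminated.
Round 4: Rosa 17, Wendy 15. Rosa has a majority (≥17).

Rosa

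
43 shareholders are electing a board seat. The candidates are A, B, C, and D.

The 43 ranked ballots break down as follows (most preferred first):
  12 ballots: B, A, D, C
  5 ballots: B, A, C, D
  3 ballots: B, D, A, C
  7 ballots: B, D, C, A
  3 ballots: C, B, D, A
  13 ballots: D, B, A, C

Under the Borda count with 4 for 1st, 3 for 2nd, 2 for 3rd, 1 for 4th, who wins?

B

A: 12×3 + 5×3 + 3×2 + 7×1 + 3×1 + 13×2 = 93
B: 12×4 + 5×4 + 3×4 + 7×4 + 3×3 + 13×3 = 156
C: 12×1 + 5×2 + 3×1 + 7×2 + 3×4 + 13×1 = 64
D: 12×2 + 5×1 + 3×3 + 7×3 + 3×2 + 13×4 = 117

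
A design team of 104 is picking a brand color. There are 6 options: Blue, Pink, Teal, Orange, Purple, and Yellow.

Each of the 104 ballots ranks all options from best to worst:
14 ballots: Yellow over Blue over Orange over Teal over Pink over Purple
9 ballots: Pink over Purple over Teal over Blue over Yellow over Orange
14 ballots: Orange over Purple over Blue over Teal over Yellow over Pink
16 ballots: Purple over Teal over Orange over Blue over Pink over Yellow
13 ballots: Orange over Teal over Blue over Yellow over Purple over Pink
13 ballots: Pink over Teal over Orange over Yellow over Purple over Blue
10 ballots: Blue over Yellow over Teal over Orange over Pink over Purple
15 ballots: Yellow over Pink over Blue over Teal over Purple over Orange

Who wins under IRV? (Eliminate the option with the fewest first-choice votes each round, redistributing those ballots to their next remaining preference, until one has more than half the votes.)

Orange

Round 1: Blue 10, Pink 22, Teal 0, Orange 27, Purple 16, Yellow 29. Teal eliminated.
Round 2: Blue 10, Pink 22, Orange 27, Purple 16, Yellow 29. Blue eliminated.
Round 3: Pink 22, Orange 27, Purple 16, Yellow 39. Purple eliminated.
Round 4: Pink 22, Orange 43, Yellow 39. Pink eliminated.
Round 5: Orange 56, Yellow 48. Orange has a majority (≥53).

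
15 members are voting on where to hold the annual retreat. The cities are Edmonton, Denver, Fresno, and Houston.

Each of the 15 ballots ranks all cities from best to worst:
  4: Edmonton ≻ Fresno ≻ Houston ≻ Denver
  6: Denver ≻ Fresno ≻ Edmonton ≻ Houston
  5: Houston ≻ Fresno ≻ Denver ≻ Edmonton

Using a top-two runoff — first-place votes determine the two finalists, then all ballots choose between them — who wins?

Houston

Round 1 first-place votes: Edmonton 4, Denver 6, Fresno 0, Houston 5. Denver and Houston advance.
Runoff: Denver is ranked above Houston on 6 ballots, Houston above Denver on 9.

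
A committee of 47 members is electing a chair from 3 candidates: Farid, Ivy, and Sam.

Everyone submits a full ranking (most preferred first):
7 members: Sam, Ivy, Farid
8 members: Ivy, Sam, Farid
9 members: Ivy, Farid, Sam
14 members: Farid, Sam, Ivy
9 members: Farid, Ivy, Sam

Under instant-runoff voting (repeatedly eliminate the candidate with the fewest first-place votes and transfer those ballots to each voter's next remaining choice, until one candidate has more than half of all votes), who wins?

Ivy

Round 1: Farid 23, Ivy 17, Sam 7. Sam eliminated.
Round 2: Farid 23, Ivy 24. Ivy has a majority (≥24).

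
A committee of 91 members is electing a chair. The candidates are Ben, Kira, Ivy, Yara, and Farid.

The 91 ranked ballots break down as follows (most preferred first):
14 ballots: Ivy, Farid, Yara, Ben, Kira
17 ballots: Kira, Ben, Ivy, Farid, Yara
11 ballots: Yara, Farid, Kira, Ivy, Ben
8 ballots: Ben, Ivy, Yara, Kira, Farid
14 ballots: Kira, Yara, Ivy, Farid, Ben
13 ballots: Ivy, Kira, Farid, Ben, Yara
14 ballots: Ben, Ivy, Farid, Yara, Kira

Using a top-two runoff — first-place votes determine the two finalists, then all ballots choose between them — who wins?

Ivy

Round 1 first-place votes: Ben 22, Kira 31, Ivy 27, Yara 11, Farid 0. Kira and Ivy advance.
Runoff: Kira is ranked above Ivy on 42 ballots, Ivy above Kira on 49.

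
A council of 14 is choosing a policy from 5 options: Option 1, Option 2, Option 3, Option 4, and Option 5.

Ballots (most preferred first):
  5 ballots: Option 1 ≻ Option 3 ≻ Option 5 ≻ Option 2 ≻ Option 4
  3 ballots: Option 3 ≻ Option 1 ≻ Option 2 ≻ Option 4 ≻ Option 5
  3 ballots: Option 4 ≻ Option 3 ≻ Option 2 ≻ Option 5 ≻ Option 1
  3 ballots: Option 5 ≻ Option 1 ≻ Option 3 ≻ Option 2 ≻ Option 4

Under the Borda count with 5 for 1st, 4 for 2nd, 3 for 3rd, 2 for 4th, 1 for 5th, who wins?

Option 3

Option 1: 5×5 + 3×4 + 3×1 + 3×4 = 52
Option 2: 5×2 + 3×3 + 3×3 + 3×2 = 34
Option 3: 5×4 + 3×5 + 3×4 + 3×3 = 56
Option 4: 5×1 + 3×2 + 3×5 + 3×1 = 29
Option 5: 5×3 + 3×1 + 3×2 + 3×5 = 39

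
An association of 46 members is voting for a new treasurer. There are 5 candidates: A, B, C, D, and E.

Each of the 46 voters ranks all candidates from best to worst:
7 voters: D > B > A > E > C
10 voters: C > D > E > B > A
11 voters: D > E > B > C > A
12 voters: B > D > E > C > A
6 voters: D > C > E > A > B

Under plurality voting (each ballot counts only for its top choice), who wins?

D

First-place votes: A 0, B 12, C 10, D 24, E 0.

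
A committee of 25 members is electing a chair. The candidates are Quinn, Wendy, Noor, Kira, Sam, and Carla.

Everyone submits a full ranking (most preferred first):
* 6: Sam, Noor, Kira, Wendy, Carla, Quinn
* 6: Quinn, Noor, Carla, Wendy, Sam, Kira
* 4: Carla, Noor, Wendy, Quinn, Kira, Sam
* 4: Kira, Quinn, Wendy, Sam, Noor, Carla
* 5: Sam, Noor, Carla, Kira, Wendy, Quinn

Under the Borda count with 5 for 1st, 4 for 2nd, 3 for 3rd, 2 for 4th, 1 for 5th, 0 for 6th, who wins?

Quinn: 6×0 + 6×5 + 4×2 + 4×4 + 5×0 = 54
Wendy: 6×2 + 6×2 + 4×3 + 4×3 + 5×1 = 53
Noor: 6×4 + 6×4 + 4×4 + 4×1 + 5×4 = 88
Kira: 6×3 + 6×0 + 4×1 + 4×5 + 5×2 = 52
Sam: 6×5 + 6×1 + 4×0 + 4×2 + 5×5 = 69
Carla: 6×1 + 6×3 + 4×5 + 4×0 + 5×3 = 59

Noor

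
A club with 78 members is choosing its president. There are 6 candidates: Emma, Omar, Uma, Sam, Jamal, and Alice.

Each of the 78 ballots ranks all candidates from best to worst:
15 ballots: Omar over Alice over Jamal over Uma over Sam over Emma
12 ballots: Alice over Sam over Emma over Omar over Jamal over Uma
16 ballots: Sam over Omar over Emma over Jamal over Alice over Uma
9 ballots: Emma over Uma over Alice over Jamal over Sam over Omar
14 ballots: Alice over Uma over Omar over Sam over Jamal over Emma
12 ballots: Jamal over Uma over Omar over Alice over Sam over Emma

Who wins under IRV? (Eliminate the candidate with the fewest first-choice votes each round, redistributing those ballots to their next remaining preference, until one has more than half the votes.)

Omar

Round 1: Emma 9, Omar 15, Uma 0, Sam 16, Jamal 12, Alice 26. Uma eliminated.
Round 2: Emma 9, Omar 15, Sam 16, Jamal 12, Alice 26. Emma eliminated.
Round 3: Omar 15, Sam 16, Jamal 12, Alice 35. Jamal eliminated.
Round 4: Omar 27, Sam 16, Alice 35. Sam eliminated.
Round 5: Omar 43, Alice 35. Omar has a majority (≥40).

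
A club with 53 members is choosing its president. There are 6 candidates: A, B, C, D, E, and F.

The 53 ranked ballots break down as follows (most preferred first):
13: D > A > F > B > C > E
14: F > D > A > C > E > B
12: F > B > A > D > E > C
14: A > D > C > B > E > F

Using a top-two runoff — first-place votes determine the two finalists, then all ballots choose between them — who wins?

A

Round 1 first-place votes: A 14, B 0, C 0, D 13, E 0, F 26. F and A advance.
Runoff: F is ranked above A on 26 ballots, A above F on 27.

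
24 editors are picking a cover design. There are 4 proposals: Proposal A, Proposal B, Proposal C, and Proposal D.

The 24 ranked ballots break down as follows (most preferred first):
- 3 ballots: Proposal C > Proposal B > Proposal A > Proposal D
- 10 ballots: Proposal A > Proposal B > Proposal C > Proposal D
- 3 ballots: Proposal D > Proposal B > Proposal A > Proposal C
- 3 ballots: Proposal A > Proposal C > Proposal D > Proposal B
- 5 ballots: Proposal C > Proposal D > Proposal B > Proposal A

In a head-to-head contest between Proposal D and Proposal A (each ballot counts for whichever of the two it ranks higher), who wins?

Proposal A

Proposal D is ranked above Proposal A on 8 ballots; Proposal A above Proposal D on 16.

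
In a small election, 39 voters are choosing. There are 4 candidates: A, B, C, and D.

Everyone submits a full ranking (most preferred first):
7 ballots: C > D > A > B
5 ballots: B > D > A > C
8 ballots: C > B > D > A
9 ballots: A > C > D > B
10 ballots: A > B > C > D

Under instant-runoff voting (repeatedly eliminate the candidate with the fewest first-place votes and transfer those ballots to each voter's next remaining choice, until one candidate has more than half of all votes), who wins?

A

Round 1: A 19, B 5, C 15, D 0. D eliminated.
Round 2: A 19, B 5, C 15. B eliminated.
Round 3: A 24, C 15. A has a majority (≥20).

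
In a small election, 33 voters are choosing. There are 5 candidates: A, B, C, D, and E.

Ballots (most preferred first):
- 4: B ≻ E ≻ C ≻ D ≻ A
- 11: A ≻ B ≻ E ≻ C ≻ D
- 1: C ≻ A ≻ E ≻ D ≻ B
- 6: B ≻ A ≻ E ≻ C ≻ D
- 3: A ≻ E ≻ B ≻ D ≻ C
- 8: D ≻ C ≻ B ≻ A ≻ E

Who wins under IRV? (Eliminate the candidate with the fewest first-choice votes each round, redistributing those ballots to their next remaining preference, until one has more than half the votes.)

B

Round 1: A 14, B 10, C 1, D 8, E 0. E eliminated.
Round 2: A 14, B 10, C 1, D 8. C eliminated.
Round 3: A 15, B 10, D 8. D eliminated.
Round 4: A 15, B 18. B has a majority (≥17).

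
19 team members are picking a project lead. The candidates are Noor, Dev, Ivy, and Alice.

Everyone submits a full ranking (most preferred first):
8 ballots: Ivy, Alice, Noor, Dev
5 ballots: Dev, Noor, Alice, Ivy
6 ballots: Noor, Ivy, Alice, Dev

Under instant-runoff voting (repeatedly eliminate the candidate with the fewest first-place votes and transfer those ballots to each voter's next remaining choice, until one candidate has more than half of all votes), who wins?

Noor

Round 1: Noor 6, Dev 5, Ivy 8, Alice 0. Alice eliminated.
Round 2: Noor 6, Dev 5, Ivy 8. Dev eliminated.
Round 3: Noor 11, Ivy 8. Noor has a majority (≥10).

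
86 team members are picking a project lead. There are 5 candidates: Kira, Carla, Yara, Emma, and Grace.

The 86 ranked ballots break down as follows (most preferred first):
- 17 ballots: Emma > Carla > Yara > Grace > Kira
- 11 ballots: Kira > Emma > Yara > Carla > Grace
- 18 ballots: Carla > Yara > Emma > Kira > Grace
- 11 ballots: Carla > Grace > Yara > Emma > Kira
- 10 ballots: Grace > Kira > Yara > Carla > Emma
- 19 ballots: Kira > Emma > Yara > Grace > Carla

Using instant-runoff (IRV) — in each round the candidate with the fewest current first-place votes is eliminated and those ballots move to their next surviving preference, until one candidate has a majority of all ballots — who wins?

Carla

Round 1: Kira 30, Carla 29, Yara 0, Emma 17, Grace 10. Yara eliminated.
Round 2: Kira 30, Carla 29, Emma 17, Grace 10. Grace eliminated.
Round 3: Kira 40, Carla 29, Emma 17. Emma eliminated.
Round 4: Kira 40, Carla 46. Carla has a majority (≥44).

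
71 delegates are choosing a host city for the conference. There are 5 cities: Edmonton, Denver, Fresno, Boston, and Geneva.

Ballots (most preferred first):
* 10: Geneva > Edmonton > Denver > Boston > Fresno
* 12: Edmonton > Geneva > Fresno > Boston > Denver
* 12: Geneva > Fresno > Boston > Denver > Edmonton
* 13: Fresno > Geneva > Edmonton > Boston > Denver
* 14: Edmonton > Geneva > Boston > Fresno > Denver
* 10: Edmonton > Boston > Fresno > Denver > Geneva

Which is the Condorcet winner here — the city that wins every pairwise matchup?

Edmonton vs Denver: 59–12
Edmonton vs Fresno: 46–25
Edmonton vs Boston: 59–12
Edmonton vs Geneva: 36–35
Edmonton beats every other city.

Edmonton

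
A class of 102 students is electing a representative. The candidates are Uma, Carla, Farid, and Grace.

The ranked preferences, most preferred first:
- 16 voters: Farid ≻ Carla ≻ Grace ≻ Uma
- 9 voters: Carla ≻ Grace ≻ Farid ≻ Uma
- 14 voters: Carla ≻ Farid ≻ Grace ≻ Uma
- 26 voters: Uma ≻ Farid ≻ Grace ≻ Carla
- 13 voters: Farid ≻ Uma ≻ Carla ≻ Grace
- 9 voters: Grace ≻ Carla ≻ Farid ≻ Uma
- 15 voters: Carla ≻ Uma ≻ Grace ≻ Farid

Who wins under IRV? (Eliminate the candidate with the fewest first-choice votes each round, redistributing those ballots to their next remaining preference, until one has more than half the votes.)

Farid

Round 1: Uma 26, Carla 38, Farid 29, Grace 9. Grace eliminated.
Round 2: Uma 26, Carla 47, Farid 29. Uma eliminated.
Round 3: Carla 47, Farid 55. Farid has a majority (≥52).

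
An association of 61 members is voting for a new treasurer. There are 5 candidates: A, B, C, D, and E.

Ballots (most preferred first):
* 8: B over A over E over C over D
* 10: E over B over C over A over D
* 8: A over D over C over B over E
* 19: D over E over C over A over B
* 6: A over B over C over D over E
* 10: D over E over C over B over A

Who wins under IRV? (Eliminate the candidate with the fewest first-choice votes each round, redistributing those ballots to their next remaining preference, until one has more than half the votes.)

Round 1: A 14, B 8, C 0, D 29, E 10. C eliminated.
Round 2: A 14, B 8, D 29, E 10. B eliminated.
Round 3: A 22, D 29, E 10. E eliminated.
Round 4: A 32, D 29. A has a majority (≥31).

A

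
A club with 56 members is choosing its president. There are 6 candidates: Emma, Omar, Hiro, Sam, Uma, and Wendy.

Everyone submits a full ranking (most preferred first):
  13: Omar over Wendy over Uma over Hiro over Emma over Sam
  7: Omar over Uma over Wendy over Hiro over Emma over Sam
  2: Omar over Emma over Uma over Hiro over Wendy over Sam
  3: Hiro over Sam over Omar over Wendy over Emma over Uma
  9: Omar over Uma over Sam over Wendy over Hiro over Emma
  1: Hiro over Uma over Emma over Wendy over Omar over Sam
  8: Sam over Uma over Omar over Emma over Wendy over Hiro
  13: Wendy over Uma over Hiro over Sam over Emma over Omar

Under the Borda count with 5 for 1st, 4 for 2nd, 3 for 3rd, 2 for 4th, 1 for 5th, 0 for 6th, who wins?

Uma

Emma: 13×1 + 7×1 + 2×4 + 3×1 + 9×0 + 1×3 + 8×2 + 13×1 = 63
Omar: 13×5 + 7×5 + 2×5 + 3×3 + 9×5 + 1×1 + 8×3 + 13×0 = 189
Hiro: 13×2 + 7×2 + 2×2 + 3×5 + 9×1 + 1×5 + 8×0 + 13×3 = 112
Sam: 13×0 + 7×0 + 2×0 + 3×4 + 9×3 + 1×0 + 8×5 + 13×2 = 105
Uma: 13×3 + 7×4 + 2×3 + 3×0 + 9×4 + 1×4 + 8×4 + 13×4 = 197
Wendy: 13×4 + 7×3 + 2×1 + 3×2 + 9×2 + 1×2 + 8×1 + 13×5 = 174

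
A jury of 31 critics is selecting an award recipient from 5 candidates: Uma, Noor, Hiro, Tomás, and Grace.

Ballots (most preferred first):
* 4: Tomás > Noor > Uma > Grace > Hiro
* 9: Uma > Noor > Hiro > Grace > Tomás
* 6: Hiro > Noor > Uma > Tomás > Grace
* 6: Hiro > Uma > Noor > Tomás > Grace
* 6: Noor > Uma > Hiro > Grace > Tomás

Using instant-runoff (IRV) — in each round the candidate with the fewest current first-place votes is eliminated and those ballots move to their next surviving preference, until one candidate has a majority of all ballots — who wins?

Noor

Round 1: Uma 9, Noor 6, Hiro 12, Tomás 4, Grace 0. Grace eliminated.
Round 2: Uma 9, Noor 6, Hiro 12, Tomás 4. Tomás eliminated.
Round 3: Uma 9, Noor 10, Hiro 12. Uma eliminated.
Round 4: Noor 19, Hiro 12. Noor has a majority (≥16).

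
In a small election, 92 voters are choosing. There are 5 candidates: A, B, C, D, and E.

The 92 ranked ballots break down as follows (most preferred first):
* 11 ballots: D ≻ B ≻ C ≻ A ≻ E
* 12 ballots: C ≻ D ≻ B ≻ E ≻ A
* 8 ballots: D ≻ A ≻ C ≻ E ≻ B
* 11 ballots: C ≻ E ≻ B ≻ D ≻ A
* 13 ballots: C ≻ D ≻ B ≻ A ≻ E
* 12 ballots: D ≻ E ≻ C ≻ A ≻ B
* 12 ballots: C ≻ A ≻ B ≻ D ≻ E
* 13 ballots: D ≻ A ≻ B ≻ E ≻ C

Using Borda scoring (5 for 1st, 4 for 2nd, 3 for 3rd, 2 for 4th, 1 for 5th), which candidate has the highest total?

D

A: 11×2 + 12×1 + 8×4 + 11×1 + 13×2 + 12×2 + 12×4 + 13×4 = 227
B: 11×4 + 12×3 + 8×1 + 11×3 + 13×3 + 12×1 + 12×3 + 13×3 = 247
C: 11×3 + 12×5 + 8×3 + 11×5 + 13×5 + 12×3 + 12×5 + 13×1 = 346
D: 11×5 + 12×4 + 8×5 + 11×2 + 13×4 + 12×5 + 12×2 + 13×5 = 366
E: 11×1 + 12×2 + 8×2 + 11×4 + 13×1 + 12×4 + 12×1 + 13×2 = 194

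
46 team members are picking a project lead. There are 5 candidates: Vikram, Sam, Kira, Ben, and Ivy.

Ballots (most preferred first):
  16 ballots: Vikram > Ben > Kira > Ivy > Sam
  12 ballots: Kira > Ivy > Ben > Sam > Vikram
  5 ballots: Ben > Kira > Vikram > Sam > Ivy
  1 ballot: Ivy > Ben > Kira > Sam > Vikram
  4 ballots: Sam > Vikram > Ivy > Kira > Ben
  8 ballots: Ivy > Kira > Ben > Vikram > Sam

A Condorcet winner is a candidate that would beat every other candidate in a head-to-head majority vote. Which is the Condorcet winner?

Kira

Kira vs Vikram: 26–20
Kira vs Sam: 42–4
Kira vs Ben: 24–22
Kira vs Ivy: 33–13
Kira beats every other candidate.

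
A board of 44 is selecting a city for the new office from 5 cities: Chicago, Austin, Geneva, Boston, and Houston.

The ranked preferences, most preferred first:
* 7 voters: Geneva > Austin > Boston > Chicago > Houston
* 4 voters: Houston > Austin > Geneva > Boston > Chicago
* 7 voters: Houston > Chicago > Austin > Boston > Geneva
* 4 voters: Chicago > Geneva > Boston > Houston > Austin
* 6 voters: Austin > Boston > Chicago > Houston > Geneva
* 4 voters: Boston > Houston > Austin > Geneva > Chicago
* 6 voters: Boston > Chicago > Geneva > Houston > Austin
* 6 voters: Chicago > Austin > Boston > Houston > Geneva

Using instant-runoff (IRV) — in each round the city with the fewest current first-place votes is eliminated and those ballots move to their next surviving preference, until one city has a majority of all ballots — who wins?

Round 1: Chicago 10, Austin 6, Geneva 7, Boston 10, Houston 11. Austin eliminated.
Round 2: Chicago 10, Geneva 7, Boston 16, Houston 11. Geneva eliminated.
Round 3: Chicago 10, Boston 23, Houston 11. Boston has a majority (≥23).

Boston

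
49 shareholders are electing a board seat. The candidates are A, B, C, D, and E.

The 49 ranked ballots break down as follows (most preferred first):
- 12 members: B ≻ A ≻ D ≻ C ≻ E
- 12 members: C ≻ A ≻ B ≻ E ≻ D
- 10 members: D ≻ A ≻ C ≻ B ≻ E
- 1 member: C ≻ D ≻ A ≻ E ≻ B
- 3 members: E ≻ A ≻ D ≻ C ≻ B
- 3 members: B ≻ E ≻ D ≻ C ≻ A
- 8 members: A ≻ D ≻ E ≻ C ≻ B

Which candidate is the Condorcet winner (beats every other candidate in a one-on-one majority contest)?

A vs B: 34–15
A vs C: 33–16
A vs D: 35–14
A vs E: 43–6
A beats every other candidate.

A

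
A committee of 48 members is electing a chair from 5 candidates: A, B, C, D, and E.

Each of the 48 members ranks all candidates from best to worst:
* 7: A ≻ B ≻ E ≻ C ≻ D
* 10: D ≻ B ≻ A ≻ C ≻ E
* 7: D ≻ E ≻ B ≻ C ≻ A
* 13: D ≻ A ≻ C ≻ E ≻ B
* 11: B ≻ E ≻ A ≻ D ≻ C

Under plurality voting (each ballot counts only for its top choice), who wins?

First-place votes: A 7, B 11, C 0, D 30, E 0.

D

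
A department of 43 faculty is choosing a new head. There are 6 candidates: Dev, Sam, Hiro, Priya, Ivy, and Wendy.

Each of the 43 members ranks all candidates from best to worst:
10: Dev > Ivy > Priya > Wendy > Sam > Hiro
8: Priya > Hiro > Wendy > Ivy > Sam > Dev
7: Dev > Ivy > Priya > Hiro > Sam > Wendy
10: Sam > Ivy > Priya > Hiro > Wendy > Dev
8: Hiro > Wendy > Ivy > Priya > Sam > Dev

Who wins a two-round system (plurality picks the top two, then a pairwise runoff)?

Round 1 first-place votes: Dev 17, Sam 10, Hiro 8, Priya 8, Ivy 0, Wendy 0. Dev and Sam advance.
Runoff: Dev is ranked above Sam on 17 ballots, Sam above Dev on 26.

Sam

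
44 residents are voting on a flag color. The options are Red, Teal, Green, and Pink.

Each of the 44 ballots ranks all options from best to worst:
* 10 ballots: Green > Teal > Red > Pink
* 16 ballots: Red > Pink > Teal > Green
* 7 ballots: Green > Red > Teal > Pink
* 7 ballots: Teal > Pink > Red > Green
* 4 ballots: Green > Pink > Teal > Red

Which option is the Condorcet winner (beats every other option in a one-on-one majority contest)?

Red

Red vs Teal: 23–21
Red vs Green: 23–21
Red vs Pink: 33–11
Red beats every other option.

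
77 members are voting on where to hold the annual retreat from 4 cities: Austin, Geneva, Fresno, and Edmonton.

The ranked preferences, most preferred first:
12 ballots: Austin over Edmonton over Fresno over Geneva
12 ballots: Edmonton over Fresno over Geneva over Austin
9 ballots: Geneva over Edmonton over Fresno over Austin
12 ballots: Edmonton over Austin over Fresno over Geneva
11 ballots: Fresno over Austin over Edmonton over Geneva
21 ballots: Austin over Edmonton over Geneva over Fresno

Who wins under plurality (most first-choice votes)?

First-place votes: Austin 33, Geneva 9, Fresno 11, Edmonton 24.

Austin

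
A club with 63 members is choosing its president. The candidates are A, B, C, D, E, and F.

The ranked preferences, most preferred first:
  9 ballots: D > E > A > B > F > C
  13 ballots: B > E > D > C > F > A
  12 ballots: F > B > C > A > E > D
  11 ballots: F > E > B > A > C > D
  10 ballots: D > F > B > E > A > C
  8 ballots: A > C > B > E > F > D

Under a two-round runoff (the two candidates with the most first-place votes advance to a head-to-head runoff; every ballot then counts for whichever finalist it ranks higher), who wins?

Round 1 first-place votes: A 8, B 13, C 0, D 19, E 0, F 23. F and D advance.
Runoff: F is ranked above D on 31 ballots, D above F on 32.

D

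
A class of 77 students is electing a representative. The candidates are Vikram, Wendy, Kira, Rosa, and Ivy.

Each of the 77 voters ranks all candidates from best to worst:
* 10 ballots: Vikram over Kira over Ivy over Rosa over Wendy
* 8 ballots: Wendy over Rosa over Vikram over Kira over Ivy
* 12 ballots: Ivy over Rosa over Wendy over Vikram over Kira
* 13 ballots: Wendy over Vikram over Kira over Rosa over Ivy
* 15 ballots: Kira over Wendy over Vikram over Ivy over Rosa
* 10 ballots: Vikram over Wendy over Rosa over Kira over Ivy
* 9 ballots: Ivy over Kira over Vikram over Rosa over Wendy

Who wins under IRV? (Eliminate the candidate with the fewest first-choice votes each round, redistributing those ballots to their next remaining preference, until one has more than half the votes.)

Wendy

Round 1: Vikram 20, Wendy 21, Kira 15, Rosa 0, Ivy 21. Rosa eliminated.
Round 2: Vikram 20, Wendy 21, Kira 15, Ivy 21. Kira eliminated.
Round 3: Vikram 20, Wendy 36, Ivy 21. Vikram eliminated.
Round 4: Wendy 46, Ivy 31. Wendy has a majority (≥39).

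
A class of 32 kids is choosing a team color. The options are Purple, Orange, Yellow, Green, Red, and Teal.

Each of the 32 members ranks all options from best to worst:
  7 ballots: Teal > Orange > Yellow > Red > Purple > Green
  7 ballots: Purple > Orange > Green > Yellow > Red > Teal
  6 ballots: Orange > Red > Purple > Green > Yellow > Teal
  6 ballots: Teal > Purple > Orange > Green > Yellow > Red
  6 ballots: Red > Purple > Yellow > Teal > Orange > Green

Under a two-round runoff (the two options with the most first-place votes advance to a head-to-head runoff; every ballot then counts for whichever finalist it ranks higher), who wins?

Round 1 first-place votes: Purple 7, Orange 6, Yellow 0, Green 0, Red 6, Teal 13. Teal and Purple advance.
Runoff: Teal is ranked above Purple on 13 ballots, Purple above Teal on 19.

Purple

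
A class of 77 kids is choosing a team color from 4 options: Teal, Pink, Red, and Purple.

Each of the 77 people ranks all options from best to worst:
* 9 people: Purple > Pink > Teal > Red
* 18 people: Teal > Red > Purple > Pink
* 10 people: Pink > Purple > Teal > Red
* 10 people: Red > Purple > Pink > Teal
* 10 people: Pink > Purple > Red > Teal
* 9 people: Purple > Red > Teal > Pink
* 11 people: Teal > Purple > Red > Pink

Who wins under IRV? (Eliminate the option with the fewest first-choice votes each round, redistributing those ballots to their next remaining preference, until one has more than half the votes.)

Round 1: Teal 29, Pink 20, Red 10, Purple 18. Red eliminated.
Round 2: Teal 29, Pink 20, Purple 28. Pink eliminated.
Round 3: Teal 29, Purple 48. Purple has a majority (≥39).

Purple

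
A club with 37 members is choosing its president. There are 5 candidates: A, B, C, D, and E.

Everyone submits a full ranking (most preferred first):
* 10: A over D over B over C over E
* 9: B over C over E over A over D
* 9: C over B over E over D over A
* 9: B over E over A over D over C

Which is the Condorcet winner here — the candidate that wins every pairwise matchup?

B vs A: 27–10
B vs C: 28–9
B vs D: 27–10
B vs E: 37–0
B beats every other candidate.

B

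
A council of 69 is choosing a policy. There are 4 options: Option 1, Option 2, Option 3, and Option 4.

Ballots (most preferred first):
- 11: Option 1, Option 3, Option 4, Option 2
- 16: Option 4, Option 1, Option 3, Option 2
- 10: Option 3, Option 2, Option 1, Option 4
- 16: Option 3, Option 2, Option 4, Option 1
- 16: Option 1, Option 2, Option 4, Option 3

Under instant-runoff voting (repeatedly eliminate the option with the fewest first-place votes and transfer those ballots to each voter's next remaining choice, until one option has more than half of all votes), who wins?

Round 1: Option 1 27, Option 2 0, Option 3 26, Option 4 16. Option 2 eliminated.
Round 2: Option 1 27, Option 3 26, Option 4 16. Option 4 eliminated.
Round 3: Option 1 43, Option 3 26. Option 1 has a majority (≥35).

Option 1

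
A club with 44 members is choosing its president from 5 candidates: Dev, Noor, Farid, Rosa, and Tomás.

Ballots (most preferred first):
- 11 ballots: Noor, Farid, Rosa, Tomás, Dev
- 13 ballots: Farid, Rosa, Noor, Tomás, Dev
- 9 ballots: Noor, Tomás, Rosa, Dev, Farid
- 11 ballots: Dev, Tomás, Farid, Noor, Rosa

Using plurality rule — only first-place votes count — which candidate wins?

Noor

First-place votes: Dev 11, Noor 20, Farid 13, Rosa 0, Tomás 0.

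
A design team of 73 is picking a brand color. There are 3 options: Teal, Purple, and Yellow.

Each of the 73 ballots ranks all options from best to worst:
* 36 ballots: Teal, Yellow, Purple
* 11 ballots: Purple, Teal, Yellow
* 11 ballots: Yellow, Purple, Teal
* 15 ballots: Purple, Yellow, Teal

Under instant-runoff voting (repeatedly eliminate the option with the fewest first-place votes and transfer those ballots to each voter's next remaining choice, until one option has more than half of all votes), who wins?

Purple

Round 1: Teal 36, Purple 26, Yellow 11. Yellow eliminated.
Round 2: Teal 36, Purple 37. Purple has a majority (≥37).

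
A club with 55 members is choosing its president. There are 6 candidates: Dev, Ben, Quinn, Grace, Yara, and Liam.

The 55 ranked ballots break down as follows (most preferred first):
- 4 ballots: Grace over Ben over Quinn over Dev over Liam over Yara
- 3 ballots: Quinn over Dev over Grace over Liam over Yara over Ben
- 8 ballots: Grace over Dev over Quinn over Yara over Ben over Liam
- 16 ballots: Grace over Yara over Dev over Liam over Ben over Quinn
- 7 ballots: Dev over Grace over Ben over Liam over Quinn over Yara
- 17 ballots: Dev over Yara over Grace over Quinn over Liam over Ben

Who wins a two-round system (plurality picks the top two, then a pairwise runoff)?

Round 1 first-place votes: Dev 24, Ben 0, Quinn 3, Grace 28, Yara 0, Liam 0. Grace and Dev advance.
Runoff: Grace is ranked above Dev on 28 ballots, Dev above Grace on 27.

Grace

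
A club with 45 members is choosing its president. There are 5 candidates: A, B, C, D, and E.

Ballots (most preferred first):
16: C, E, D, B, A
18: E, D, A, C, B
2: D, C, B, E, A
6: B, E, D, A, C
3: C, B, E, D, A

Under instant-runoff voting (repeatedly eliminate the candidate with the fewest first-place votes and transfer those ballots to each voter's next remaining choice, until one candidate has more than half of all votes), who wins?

E

Round 1: A 0, B 6, C 19, D 2, E 18. A eliminated.
Round 2: B 6, C 19, D 2, E 18. D eliminated.
Round 3: B 6, C 21, E 18. B eliminated.
Round 4: C 21, E 24. E has a majority (≥23).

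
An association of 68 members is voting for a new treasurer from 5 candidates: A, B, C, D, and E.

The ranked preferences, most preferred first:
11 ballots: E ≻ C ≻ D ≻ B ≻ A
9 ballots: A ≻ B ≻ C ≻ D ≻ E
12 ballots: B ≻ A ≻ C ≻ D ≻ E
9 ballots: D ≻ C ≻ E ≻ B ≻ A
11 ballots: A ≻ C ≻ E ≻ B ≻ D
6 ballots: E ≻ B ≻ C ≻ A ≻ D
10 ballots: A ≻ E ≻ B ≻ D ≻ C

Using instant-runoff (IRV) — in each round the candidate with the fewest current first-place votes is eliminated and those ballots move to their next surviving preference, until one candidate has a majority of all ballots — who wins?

Round 1: A 30, B 12, C 0, D 9, E 17. C eliminated.
Round 2: A 30, B 12, D 9, E 17. D eliminated.
Round 3: A 30, B 12, E 26. B eliminated.
Round 4: A 42, E 26. A has a majority (≥35).

A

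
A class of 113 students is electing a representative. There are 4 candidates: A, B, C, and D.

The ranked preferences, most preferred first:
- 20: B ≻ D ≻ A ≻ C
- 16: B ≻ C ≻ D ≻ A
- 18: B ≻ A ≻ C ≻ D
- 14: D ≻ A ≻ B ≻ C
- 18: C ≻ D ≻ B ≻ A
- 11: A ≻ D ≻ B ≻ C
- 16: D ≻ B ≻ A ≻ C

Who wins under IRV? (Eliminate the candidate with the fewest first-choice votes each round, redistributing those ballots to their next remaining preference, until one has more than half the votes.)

Round 1: A 11, B 54, C 18, D 30. A eliminated.
Round 2: B 54, C 18, D 41. C eliminated.
Round 3: B 54, D 59. D has a majority (≥57).

D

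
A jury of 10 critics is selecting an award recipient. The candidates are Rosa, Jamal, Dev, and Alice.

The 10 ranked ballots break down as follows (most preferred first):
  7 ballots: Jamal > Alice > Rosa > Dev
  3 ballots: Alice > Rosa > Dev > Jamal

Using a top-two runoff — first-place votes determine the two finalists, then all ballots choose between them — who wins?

Jamal

Round 1 first-place votes: Rosa 0, Jamal 7, Dev 0, Alice 3. Jamal and Alice advance.
Runoff: Jamal is ranked above Alice on 7 ballots, Alice above Jamal on 3.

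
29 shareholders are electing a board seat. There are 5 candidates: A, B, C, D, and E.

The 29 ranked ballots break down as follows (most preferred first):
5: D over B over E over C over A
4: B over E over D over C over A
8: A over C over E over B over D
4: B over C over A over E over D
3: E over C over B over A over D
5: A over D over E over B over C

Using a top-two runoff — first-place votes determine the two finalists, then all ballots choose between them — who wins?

B

Round 1 first-place votes: A 13, B 8, C 0, D 5, E 3. A and B advance.
Runoff: A is ranked above B on 13 ballots, B above A on 16.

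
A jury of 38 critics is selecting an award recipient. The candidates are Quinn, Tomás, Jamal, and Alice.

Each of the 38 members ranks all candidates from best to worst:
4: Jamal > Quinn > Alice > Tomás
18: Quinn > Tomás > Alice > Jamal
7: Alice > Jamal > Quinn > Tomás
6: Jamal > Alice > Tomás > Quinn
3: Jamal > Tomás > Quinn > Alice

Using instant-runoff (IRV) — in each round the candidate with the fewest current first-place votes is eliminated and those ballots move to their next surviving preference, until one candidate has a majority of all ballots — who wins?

Jamal

Round 1: Quinn 18, Tomás 0, Jamal 13, Alice 7. Tomás eliminated.
Round 2: Quinn 18, Jamal 13, Alice 7. Alice eliminated.
Round 3: Quinn 18, Jamal 20. Jamal has a majority (≥20).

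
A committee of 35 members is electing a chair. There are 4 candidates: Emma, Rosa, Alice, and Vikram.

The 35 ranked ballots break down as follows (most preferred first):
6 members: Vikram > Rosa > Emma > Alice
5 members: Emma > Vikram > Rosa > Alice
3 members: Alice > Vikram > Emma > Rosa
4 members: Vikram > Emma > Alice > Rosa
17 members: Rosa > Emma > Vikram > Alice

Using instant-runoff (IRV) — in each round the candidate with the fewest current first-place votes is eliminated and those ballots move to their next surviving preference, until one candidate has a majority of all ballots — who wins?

Round 1: Emma 5, Rosa 17, Alice 3, Vikram 10. Alice eliminated.
Round 2: Emma 5, Rosa 17, Vikram 13. Emma eliminated.
Round 3: Rosa 17, Vikram 18. Vikram has a majority (≥18).

Vikram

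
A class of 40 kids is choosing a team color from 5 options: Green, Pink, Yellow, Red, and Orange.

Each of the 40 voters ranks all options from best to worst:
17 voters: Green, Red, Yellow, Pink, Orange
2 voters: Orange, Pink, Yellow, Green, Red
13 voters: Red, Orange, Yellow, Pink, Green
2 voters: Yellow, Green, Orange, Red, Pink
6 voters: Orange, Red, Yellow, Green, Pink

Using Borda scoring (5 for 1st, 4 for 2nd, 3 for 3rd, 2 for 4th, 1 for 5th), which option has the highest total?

Green: 17×5 + 2×2 + 13×1 + 2×4 + 6×2 = 122
Pink: 17×2 + 2×4 + 13×2 + 2×1 + 6×1 = 76
Yellow: 17×3 + 2×3 + 13×3 + 2×5 + 6×3 = 124
Red: 17×4 + 2×1 + 13×5 + 2×2 + 6×4 = 163
Orange: 17×1 + 2×5 + 13×4 + 2×3 + 6×5 = 115

Red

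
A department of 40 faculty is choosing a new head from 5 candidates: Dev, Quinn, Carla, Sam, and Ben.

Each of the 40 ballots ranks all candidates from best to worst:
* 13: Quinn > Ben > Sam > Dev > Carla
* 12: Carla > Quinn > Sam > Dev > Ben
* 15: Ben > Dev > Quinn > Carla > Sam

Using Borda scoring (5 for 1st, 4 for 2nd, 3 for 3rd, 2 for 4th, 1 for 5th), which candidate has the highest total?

Dev: 13×2 + 12×2 + 15×4 = 110
Quinn: 13×5 + 12×4 + 15×3 = 158
Carla: 13×1 + 12×5 + 15×2 = 103
Sam: 13×3 + 12×3 + 15×1 = 90
Ben: 13×4 + 12×1 + 15×5 = 139

Quinn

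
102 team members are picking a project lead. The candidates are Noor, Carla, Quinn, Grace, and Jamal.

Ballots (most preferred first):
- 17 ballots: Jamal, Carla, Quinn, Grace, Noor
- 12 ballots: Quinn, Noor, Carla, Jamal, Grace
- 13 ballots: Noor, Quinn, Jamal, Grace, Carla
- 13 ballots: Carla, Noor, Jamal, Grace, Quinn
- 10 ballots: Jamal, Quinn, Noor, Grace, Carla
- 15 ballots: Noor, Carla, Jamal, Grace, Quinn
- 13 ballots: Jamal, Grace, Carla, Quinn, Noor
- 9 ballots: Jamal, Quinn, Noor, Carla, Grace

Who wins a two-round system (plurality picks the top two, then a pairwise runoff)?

Noor

Round 1 first-place votes: Noor 28, Carla 13, Quinn 12, Grace 0, Jamal 49. Jamal and Noor advance.
Runoff: Jamal is ranked above Noor on 49 ballots, Noor above Jamal on 53.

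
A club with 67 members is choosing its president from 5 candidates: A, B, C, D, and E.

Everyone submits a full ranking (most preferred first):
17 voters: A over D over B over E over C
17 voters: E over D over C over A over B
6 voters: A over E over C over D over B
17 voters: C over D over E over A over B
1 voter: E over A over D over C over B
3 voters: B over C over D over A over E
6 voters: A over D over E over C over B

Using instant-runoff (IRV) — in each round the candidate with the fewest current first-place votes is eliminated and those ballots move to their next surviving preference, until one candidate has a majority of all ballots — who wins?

C

Round 1: A 29, B 3, C 17, D 0, E 18. D eliminated.
Round 2: A 29, B 3, C 17, E 18. B eliminated.
Round 3: A 29, C 20, E 18. E eliminated.
Round 4: A 30, C 37. C has a majority (≥34).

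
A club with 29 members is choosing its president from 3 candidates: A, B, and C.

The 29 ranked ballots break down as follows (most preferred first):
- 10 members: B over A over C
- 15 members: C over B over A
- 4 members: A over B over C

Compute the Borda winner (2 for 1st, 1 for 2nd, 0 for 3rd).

B

A: 10×1 + 15×0 + 4×2 = 18
B: 10×2 + 15×1 + 4×1 = 39
C: 10×0 + 15×2 + 4×0 = 30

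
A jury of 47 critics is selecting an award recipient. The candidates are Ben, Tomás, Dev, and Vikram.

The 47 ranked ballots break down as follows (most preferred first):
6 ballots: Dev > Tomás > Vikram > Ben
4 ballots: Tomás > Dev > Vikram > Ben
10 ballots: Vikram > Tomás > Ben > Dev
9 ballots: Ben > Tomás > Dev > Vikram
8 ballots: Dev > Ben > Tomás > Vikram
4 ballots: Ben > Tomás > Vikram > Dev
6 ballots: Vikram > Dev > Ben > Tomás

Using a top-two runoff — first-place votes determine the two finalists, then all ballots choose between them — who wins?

Round 1 first-place votes: Ben 13, Tomás 4, Dev 14, Vikram 16. Vikram and Dev advance.
Runoff: Vikram is ranked above Dev on 20 ballots, Dev above Vikram on 27.

Dev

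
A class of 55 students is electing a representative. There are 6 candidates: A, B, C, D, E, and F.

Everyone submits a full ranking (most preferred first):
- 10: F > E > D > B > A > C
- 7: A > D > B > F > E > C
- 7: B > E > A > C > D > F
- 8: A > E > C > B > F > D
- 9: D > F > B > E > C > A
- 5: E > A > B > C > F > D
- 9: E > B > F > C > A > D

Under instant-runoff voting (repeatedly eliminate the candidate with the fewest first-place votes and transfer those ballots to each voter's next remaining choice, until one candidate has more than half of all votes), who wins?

Round 1: A 15, B 7, C 0, D 9, E 14, F 10. C eliminated.
Round 2: A 15, B 7, D 9, E 14, F 10. B eliminated.
Round 3: A 15, D 9, E 21, F 10. D eliminated.
Round 4: A 15, E 21, F 19. A eliminated.
Round 5: E 29, F 26. E has a majority (≥28).

E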